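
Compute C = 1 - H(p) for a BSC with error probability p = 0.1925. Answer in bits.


H(p) = -p*log2(p) - (1-p)*log2(1-p) = -0.1925*log2(0.1925) - 0.8075*log2(0.8075) = 0.457586 + 0.249086 = 0.7067. C = 1 - H(p) = 1 - 0.7067 = 0.2933

0.2933 bits


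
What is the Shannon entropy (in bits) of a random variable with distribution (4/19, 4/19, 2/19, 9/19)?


H = -sum(p_i * log2(p_i)). Terms: -(4/19)*log2(4/19) = 0.473248; -(4/19)*log2(4/19) = 0.473248; -(2/19)*log2(2/19) = 0.341887; -(9/19)*log2(9/19) = 0.510633. H = 0.473248 + 0.473248 + 0.341887 + 0.510633 = 1.799

1.799 bits


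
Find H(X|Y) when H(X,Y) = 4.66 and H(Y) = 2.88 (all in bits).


H(X|Y) = H(X,Y) - H(Y) = 4.66 - 2.88 = 1.78

1.78 bits


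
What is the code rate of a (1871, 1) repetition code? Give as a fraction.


Rate = k/n = 1/1871

1/1871


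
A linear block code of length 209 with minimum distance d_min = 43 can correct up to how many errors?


Correction capability = floor((d-1)/2) = floor((43-1)/2) = 21

21 errors


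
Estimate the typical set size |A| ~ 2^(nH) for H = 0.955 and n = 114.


log2|A_typical| = nH = 114 * 0.955 = 108.87, so |A_typical| ~ 2^108.87 = 5.931e+32

5.931e+32


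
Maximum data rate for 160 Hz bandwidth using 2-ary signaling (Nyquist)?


Rate = 2 * B * log2(M) = 2 * 160 * 1.0 = 320.0

320.0 bps


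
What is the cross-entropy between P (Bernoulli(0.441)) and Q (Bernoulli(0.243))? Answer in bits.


H(P,Q) = -p*log2(q) - (1-p)*log2(1-q). -0.441*log2(0.243) = 0.900069; -0.559*log2(0.757) = 0.224514. H(P,Q) = 0.900069 + 0.224514 = 1.1246

1.1246 bits


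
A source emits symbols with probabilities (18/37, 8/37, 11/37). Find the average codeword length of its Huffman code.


Huffman construction (repeatedly merge the two least-probable nodes; each merge adds 1 bit to every symbol beneath it): 8/37 + 11/37 = 19/37; 18/37 + 19/37 = 1. Resulting codeword lengths (in the order the probabilities were given): (1, 2, 2). L_avg = sum(p_i * l_i) = 18/37*1 + 8/37*2 + 11/37*2 = 56/37 = 1.5135

1.5135 bits


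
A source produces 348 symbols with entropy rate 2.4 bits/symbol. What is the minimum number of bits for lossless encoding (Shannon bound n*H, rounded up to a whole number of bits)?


Minimum bits >= n * H = 348 * 2.4 = 835.2, rounded up to a whole number of bits = 836

836 bits


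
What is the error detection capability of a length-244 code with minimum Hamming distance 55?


Detection capability = d_min - 1 = 55 - 1 = 54

54 errors


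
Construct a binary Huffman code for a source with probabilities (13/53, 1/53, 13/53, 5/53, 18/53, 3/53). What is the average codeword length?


Huffman construction (repeatedly merge the two least-probable nodes; each merge adds 1 bit to every symbol beneath it): 1/53 + 3/53 = 4/53; 4/53 + 5/53 = 9/53; 9/53 + 13/53 = 22/53; 13/53 + 18/53 = 31/53; 22/53 + 31/53 = 1. Resulting codeword lengths (in the order the probabilities were given): (2, 4, 2, 3, 2, 4). L_avg = sum(p_i * l_i) = 13/53*2 + 1/53*4 + 13/53*2 + 5/53*3 + 18/53*2 + 3/53*4 = 119/53 = 2.2453

2.2453 bits


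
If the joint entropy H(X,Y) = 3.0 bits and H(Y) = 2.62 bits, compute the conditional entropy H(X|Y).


H(X|Y) = H(X,Y) - H(Y) = 3.0 - 2.62 = 0.38

0.38 bits


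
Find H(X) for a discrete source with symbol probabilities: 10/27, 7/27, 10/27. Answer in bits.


H = -sum(p_i * log2(p_i)). Terms: -(10/27)*log2(10/27) = 0.530726; -(7/27)*log2(7/27) = 0.504916; -(10/27)*log2(10/27) = 0.530726. H = 0.530726 + 0.504916 + 0.530726 = 1.5664

1.5664 bits


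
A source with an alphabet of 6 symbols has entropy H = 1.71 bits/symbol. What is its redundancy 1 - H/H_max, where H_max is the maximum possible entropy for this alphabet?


H_max = log2(K) = log2(6) = 2.585 bits/symbol. Redundancy = 1 - H/H_max = 1 - 1.71/2.585 = 1 - 0.6615 = 0.3385

0.3385


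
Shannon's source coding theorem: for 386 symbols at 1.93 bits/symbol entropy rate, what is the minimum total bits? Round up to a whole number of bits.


Minimum bits >= n * H = 386 * 1.93 = 744.98, rounded up to a whole number of bits = 745

745 bits


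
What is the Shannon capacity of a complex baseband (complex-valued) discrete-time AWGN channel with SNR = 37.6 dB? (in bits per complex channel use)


SNR_linear = 10^(37.6/10) = 5754.3994; C = log2(1 + SNR_linear) = log2(1 + 5754.3994) = 12.4907

12.4907 bits/channel use


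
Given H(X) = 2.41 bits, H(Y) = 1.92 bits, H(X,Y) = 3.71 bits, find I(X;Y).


I(X;Y) = H(X) + H(Y) - H(X,Y) = 2.41 + 1.92 - 3.71 = 0.62

0.62 bits


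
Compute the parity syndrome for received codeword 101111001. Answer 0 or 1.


Syndrome = XOR of all bits = 1 XOR 0 XOR 1 XOR 1 XOR 1 XOR 1 XOR 0 XOR 0 XOR 1 = 0

0


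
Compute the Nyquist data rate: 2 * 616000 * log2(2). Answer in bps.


Rate = 2 * B * log2(M) = 2 * 616000 * 1.0 = 1232000.0

1232000.0 bps


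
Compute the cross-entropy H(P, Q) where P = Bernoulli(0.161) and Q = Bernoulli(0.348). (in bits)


H(P,Q) = -p*log2(q) - (1-p)*log2(1-q). -0.161*log2(0.348) = 0.245177; -0.839*log2(0.652) = 0.517710. H(P,Q) = 0.245177 + 0.517710 = 0.7629

0.7629 bits


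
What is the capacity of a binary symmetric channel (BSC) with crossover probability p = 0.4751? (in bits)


H(p) = -p*log2(p) - (1-p)*log2(1-p) = -0.4751*log2(0.4751) - 0.5249*log2(0.5249) = 0.510113 + 0.488097 = 0.9982. C = 1 - H(p) = 1 - 0.9982 = 0.0018

0.0018 bits


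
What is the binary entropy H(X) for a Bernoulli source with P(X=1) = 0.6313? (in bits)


H = -p*log2(p) - (1-p)*log2(1-p). -0.6313*log2(0.6313) = 0.418932; -0.3687*log2(0.3687) = 0.530737. H = 0.418932 + 0.530737 = 0.9497

0.9497 bits


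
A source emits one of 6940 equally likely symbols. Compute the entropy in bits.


H = log2(n) = log2(6940) = 12.7607

12.7607 bits


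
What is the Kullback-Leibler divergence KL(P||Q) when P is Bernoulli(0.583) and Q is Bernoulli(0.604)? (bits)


KL = p*log2(p/q) + (1-p)*log2((1-p)/(1-q)) = 0.583*log2(0.583/0.604) + 0.417*log2(0.417/0.396) = 0.0013

0.0013 bits


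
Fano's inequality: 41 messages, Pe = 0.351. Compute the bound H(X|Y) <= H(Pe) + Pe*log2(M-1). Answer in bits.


H(Pe) = -Pe*log2(Pe) - (1-Pe)*log2(1-Pe) = -0.351*log2(0.351) - 0.649*log2(0.649) = 0.530170 + 0.404788 = 0.935. Pe*log2(M-1) = 0.351*log2(40) = 1.867997. Bound = H(Pe) + Pe*log2(M-1) = 0.530170 + 0.404788 + 1.867997 = 2.803

2.803 bits


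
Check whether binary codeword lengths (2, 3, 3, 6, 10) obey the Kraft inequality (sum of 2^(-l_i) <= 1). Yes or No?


Kraft sum = sum(2^(-l_i)) = 0.5166, need <= 1. Result: satisfied (a binary prefix-free code with these lengths exists)

Yes


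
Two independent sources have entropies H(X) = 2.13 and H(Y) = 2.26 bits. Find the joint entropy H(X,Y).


For independent variables, H(X,Y) = H(X) + H(Y) = 2.13 + 2.26 = 4.39

4.39 bits


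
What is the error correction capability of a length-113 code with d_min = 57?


Correction capability = floor((d-1)/2) = floor((57-1)/2) = 28

28 errors


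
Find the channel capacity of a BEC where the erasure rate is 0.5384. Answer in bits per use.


C = 1 - epsilon = 1 - 0.5384 = 0.4616

0.4616 bits


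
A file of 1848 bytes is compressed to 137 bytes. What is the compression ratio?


Ratio = original / compressed = 1848 / 137 = 13.4891

13.4891


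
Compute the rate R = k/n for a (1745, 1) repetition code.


Rate = k/n = 1/1745

1/1745


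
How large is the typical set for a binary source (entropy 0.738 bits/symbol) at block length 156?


log2|A_typical| = nH = 156 * 0.738 = 115.128, so |A_typical| ~ 2^115.128 = 4.539e+34

4.539e+34


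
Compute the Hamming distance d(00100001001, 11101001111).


Count differing positions: ^ ^ . . ^ . . . ^ ^ . = 5 differences

5


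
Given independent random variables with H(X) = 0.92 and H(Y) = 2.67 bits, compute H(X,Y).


For independent variables, H(X,Y) = H(X) + H(Y) = 0.92 + 2.67 = 3.59

3.59 bits


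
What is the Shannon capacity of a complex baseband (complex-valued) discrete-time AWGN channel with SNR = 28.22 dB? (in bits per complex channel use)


SNR_linear = 10^(28.22/10) = 663.7431; C = log2(1 + SNR_linear) = log2(1 + 663.7431) = 9.3767

9.3767 bits/channel use


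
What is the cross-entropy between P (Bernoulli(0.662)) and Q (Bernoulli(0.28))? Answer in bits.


H(P,Q) = -p*log2(q) - (1-p)*log2(1-q). -0.662*log2(0.28) = 1.215764; -0.338*log2(0.72) = 0.160189. H(P,Q) = 1.215764 + 0.160189 = 1.376

1.376 bits


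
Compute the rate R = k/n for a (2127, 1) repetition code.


Rate = k/n = 1/2127

1/2127


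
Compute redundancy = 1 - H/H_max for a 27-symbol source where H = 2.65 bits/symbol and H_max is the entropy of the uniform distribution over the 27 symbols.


H_max = log2(K) = log2(27) = 4.7549 bits/symbol. Redundancy = 1 - H/H_max = 1 - 2.65/4.7549 = 1 - 0.5573 = 0.4427

0.4427


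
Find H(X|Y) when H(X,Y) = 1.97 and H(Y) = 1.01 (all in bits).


H(X|Y) = H(X,Y) - H(Y) = 1.97 - 1.01 = 0.96

0.96 bits


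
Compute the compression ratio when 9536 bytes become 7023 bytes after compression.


Ratio = original / compressed = 9536 / 7023 = 1.3578

1.3578


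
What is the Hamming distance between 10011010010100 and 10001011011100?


Count differing positions: . . . ^ . . . ^ . . ^ . . . = 3 differences

3


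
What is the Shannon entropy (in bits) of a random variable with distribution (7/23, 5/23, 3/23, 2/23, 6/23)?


H = -sum(p_i * log2(p_i)). Terms: -(7/23)*log2(7/23) = 0.522324; -(5/23)*log2(5/23) = 0.478616; -(3/23)*log2(3/23) = 0.383296; -(2/23)*log2(2/23) = 0.306397; -(6/23)*log2(6/23) = 0.505722. H = 0.522324 + 0.478616 + 0.383296 + 0.306397 + 0.505722 = 2.1964

2.1964 bits


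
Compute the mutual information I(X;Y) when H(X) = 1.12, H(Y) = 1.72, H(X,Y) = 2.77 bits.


I(X;Y) = H(X) + H(Y) - H(X,Y) = 1.12 + 1.72 - 2.77 = 0.07

0.07 bits


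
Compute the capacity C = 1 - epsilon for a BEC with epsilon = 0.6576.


C = 1 - epsilon = 1 - 0.6576 = 0.3424

0.3424 bits


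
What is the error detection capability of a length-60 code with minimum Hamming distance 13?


Detection capability = d_min - 1 = 13 - 1 = 12

12 errors


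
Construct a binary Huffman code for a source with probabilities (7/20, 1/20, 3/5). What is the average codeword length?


Huffman construction (repeatedly merge the two least-probable nodes; each merge adds 1 bit to every symbol beneath it): 1/20 + 7/20 = 2/5; 2/5 + 3/5 = 1. Resulting codeword lengths (in the order the probabilities were given): (2, 2, 1). L_avg = sum(p_i * l_i) = 7/20*2 + 1/20*2 + 3/5*1 = 7/5 = 1.4

1.4 bits


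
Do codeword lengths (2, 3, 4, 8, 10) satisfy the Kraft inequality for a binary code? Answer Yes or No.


Kraft sum = sum(2^(-l_i)) = 0.4424, need <= 1. Result: satisfied (a binary prefix-free code with these lengths exists)

Yes


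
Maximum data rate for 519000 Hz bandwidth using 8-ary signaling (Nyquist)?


Rate = 2 * B * log2(M) = 2 * 519000 * 3.0 = 3114000.0

3114000.0 bps


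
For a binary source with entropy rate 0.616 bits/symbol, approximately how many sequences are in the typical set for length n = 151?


log2|A_typical| = nH = 151 * 0.616 = 93.016, so |A_typical| ~ 2^93.016 = 1.001e+28

1.001e+28


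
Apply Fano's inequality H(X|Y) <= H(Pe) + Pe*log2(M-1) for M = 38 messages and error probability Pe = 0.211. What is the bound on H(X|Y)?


H(Pe) = -Pe*log2(Pe) - (1-Pe)*log2(1-Pe) = -0.211*log2(0.211) - 0.789*log2(0.789) = 0.473629 + 0.269761 = 0.7434. Pe*log2(M-1) = 0.211*log2(37) = 1.099195. Bound = H(Pe) + Pe*log2(M-1) = 0.473629 + 0.269761 + 1.099195 = 1.8426

1.8426 bits


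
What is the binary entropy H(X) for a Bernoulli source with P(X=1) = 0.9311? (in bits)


H = -p*log2(p) - (1-p)*log2(1-p). -0.9311*log2(0.9311) = 0.095896; -0.0689*log2(0.0689) = 0.265909. H = 0.095896 + 0.265909 = 0.3618

0.3618 bits


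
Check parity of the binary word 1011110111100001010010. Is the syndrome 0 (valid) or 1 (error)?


Syndrome = XOR of all bits = 1 XOR 0 XOR 1 XOR 1 XOR 1 XOR 1 XOR 0 XOR 1 XOR 1 XOR 1 XOR 1 XOR 0 XOR 0 XOR 0 XOR 0 XOR 1 XOR 0 XOR 1 XOR 0 XOR 0 XOR 1 XOR 0 = 0

0


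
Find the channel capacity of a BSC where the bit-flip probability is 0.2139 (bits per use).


H(p) = -p*log2(p) - (1-p)*log2(1-p) = -0.2139*log2(0.2139) - 0.7861*log2(0.7861) = 0.475926 + 0.272946 = 0.7489. C = 1 - H(p) = 1 - 0.7489 = 0.2511

0.2511 bits


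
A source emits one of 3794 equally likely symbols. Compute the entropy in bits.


H = log2(n) = log2(3794) = 11.8895

11.8895 bits


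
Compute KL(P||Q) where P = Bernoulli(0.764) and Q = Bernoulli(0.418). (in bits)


KL = p*log2(p/q) + (1-p)*log2((1-p)/(1-q)) = 0.764*log2(0.764/0.418) + 0.236*log2(0.236/0.582) = 0.3574

0.3574 bits


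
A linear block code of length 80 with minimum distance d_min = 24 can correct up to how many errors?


Correction capability = floor((d-1)/2) = floor((24-1)/2) = 11

11 errors


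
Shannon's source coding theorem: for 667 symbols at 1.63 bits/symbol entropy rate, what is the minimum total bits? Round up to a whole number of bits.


Minimum bits >= n * H = 667 * 1.63 = 1087.21, rounded up to a whole number of bits = 1088

1088 bits


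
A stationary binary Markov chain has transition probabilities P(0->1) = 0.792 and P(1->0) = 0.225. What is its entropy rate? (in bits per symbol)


Stationary distribution: pi_0 = p10/(p01+p10) = 0.2212, pi_1 = 0.7788. Entropy rate H' = pi_0*H(p01) + pi_1*H(p10) = 0.2212*0.7376 + 0.7788*0.7692 = 0.7622

0.7622 bits/symbol


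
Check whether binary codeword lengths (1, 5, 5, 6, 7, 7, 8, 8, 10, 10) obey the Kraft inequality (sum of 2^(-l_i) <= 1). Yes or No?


Kraft sum = sum(2^(-l_i)) = 0.6035, need <= 1. Result: satisfied (a binary prefix-free code with these lengths exists)

Yes


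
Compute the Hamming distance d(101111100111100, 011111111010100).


Count differing positions: ^ ^ . . . . . ^ ^ ^ . ^ . . . = 6 differences

6


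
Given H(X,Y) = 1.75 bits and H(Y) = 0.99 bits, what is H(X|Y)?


H(X|Y) = H(X,Y) - H(Y) = 1.75 - 0.99 = 0.76

0.76 bits


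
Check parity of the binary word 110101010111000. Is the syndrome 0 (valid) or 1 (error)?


Syndrome = XOR of all bits = 1 XOR 1 XOR 0 XOR 1 XOR 0 XOR 1 XOR 0 XOR 1 XOR 0 XOR 1 XOR 1 XOR 1 XOR 0 XOR 0 XOR 0 = 0

0


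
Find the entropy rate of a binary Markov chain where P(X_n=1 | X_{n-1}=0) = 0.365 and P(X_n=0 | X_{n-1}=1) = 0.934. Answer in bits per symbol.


Stationary distribution: pi_0 = p10/(p01+p10) = 0.719, pi_1 = 0.281. Entropy rate H' = pi_0*H(p01) + pi_1*H(p10) = 0.719*0.9468 + 0.281*0.3508 = 0.7793

0.7793 bits/symbol


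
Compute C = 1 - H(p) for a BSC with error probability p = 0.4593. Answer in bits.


H(p) = -p*log2(p) - (1-p)*log2(1-p) = -0.4593*log2(0.4593) - 0.5407*log2(0.5407) = 0.515560 + 0.479655 = 0.9952. C = 1 - H(p) = 1 - 0.9952 = 0.0048

0.0048 bits


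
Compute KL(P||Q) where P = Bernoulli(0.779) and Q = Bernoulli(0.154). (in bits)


KL = p*log2(p/q) + (1-p)*log2((1-p)/(1-q)) = 0.779*log2(0.779/0.154) + 0.221*log2(0.221/0.846) = 1.3939

1.3939 bits


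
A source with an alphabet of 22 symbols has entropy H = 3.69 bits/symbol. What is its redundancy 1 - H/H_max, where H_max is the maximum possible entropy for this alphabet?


H_max = log2(K) = log2(22) = 4.4594 bits/symbol. Redundancy = 1 - H/H_max = 1 - 3.69/4.4594 = 1 - 0.8275 = 0.1725

0.1725


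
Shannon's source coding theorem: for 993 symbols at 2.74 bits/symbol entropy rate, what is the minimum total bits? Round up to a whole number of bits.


Minimum bits >= n * H = 993 * 2.74 = 2720.82, rounded up to a whole number of bits = 2721

2721 bits


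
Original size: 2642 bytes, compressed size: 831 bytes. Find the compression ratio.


Ratio = original / compressed = 2642 / 831 = 3.1793

3.1793


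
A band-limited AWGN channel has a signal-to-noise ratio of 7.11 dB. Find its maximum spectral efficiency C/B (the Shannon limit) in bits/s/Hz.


SNR_linear = 10^(7.11/10) = 5.1404; C/B = log2(1 + SNR_linear) = log2(1 + 5.1404) = 2.6183

2.6183 bits/s/Hz


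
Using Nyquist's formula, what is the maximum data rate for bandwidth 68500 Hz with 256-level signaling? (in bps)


Rate = 2 * B * log2(M) = 2 * 68500 * 8.0 = 1096000.0

1096000.0 bps


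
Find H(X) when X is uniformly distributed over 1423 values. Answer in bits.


H = log2(n) = log2(1423) = 10.4747

10.4747 bits


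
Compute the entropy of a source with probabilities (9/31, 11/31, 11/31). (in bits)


H = -sum(p_i * log2(p_i)). Terms: -(9/31)*log2(9/31) = 0.518014; -(11/31)*log2(11/31) = 0.530400; -(11/31)*log2(11/31) = 0.530400. H = 0.518014 + 0.530400 + 0.530400 = 1.5788

1.5788 bits


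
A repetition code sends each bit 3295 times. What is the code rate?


Rate = k/n = 1/3295

1/3295


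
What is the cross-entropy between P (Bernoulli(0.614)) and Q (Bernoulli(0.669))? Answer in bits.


H(P,Q) = -p*log2(q) - (1-p)*log2(1-q). -0.614*log2(0.669) = 0.356072; -0.386*log2(0.331) = 0.615707. H(P,Q) = 0.356072 + 0.615707 = 0.9718

0.9718 bits


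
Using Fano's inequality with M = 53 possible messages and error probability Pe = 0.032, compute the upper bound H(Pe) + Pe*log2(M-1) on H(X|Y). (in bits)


H(Pe) = -Pe*log2(Pe) - (1-Pe)*log2(1-Pe) = -0.032*log2(0.032) - 0.968*log2(0.968) = 0.158905 + 0.045420 = 0.2043. Pe*log2(M-1) = 0.032*log2(52) = 0.182414. Bound = H(Pe) + Pe*log2(M-1) = 0.158905 + 0.045420 + 0.182414 = 0.3867

0.3867 bits


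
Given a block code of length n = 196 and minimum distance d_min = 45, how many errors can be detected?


Detection capability = d_min - 1 = 45 - 1 = 44

44 errors


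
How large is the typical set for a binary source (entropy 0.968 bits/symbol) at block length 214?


log2|A_typical| = nH = 214 * 0.968 = 207.152, so |A_typical| ~ 2^207.152 = 2.285e+62

2.285e+62


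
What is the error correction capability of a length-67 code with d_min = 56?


Correction capability = floor((d-1)/2) = floor((56-1)/2) = 27

27 errors


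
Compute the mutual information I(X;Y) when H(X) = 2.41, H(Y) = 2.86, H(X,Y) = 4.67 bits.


I(X;Y) = H(X) + H(Y) - H(X,Y) = 2.41 + 2.86 - 4.67 = 0.6

0.6 bits


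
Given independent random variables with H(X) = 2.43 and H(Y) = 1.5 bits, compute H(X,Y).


For independent variables, H(X,Y) = H(X) + H(Y) = 2.43 + 1.5 = 3.93

3.93 bits


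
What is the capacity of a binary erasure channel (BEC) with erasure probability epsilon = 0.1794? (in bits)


C = 1 - epsilon = 1 - 0.1794 = 0.8206

0.8206 bits


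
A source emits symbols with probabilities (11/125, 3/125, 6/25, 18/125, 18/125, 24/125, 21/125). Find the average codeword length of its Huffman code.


Huffman construction (repeatedly merge the two least-probable nodes; each merge adds 1 bit to every symbol beneath it): 3/125 + 11/125 = 14/125; 14/125 + 18/125 = 32/125; 18/125 + 21/125 = 39/125; 24/125 + 6/25 = 54/125; 32/125 + 39/125 = 71/125; 54/125 + 71/125 = 1. Resulting codeword lengths (in the order the probabilities were given): (4, 4, 2, 3, 3, 2, 3). L_avg = sum(p_i * l_i) = 11/125*4 + 3/125*4 + 6/25*2 + 18/125*3 + 18/125*3 + 24/125*2 + 21/125*3 = 67/25 = 2.68

2.68 bits


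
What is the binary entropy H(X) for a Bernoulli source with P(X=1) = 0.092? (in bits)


H = -p*log2(p) - (1-p)*log2(1-p). -0.092*log2(0.092) = 0.316684; -0.908*log2(0.908) = 0.126426. H = 0.316684 + 0.126426 = 0.4431

0.4431 bits


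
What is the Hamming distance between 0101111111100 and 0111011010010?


Count differing positions: . . ^ . ^ . . ^ . ^ ^ ^ . = 6 differences

6


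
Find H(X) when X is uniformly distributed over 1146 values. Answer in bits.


H = log2(n) = log2(1146) = 10.1624

10.1624 bits


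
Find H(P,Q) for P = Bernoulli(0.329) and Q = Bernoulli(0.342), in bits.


H(P,Q) = -p*log2(q) - (1-p)*log2(1-q). -0.329*log2(0.342) = 0.509270; -0.671*log2(0.658) = 0.405177. H(P,Q) = 0.509270 + 0.405177 = 0.9144

0.9144 bits


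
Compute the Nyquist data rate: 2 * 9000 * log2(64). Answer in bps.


Rate = 2 * B * log2(M) = 2 * 9000 * 6.0 = 108000.0

108000.0 bps


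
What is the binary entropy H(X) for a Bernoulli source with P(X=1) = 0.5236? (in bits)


H = -p*log2(p) - (1-p)*log2(1-p). -0.5236*log2(0.5236) = 0.488761; -0.4764*log2(0.4764) = 0.509631. H = 0.488761 + 0.509631 = 0.9984

0.9984 bits


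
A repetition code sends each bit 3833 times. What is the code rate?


Rate = k/n = 1/3833

1/3833


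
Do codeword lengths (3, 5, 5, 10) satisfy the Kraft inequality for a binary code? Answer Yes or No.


Kraft sum = sum(2^(-l_i)) = 0.1885, need <= 1. Result: satisfied (a binary prefix-free code with these lengths exists)

Yes


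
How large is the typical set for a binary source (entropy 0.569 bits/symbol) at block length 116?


log2|A_typical| = nH = 116 * 0.569 = 66.004, so |A_typical| ~ 2^66.004 = 7.399e+19

7.399e+19


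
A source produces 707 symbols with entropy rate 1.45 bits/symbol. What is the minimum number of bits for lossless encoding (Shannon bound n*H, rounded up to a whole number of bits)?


Minimum bits >= n * H = 707 * 1.45 = 1025.15, rounded up to a whole number of bits = 1026

1026 bits


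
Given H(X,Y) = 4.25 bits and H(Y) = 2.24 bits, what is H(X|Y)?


H(X|Y) = H(X,Y) - H(Y) = 4.25 - 2.24 = 2.01

2.01 bits


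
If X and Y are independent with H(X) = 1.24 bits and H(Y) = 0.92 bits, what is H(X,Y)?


For independent variables, H(X,Y) = H(X) + H(Y) = 1.24 + 0.92 = 2.16

2.16 bits


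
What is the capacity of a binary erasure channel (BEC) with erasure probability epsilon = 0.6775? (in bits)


C = 1 - epsilon = 1 - 0.6775 = 0.3225

0.3225 bits


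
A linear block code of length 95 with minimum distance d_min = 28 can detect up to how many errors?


Detection capability = d_min - 1 = 28 - 1 = 27

27 errors


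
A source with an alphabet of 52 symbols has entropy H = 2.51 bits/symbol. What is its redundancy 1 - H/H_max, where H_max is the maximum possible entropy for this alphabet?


H_max = log2(K) = log2(52) = 5.7004 bits/symbol. Redundancy = 1 - H/H_max = 1 - 2.51/5.7004 = 1 - 0.4403 = 0.5597

0.5597


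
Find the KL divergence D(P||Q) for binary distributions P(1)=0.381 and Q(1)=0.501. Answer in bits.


KL = p*log2(p/q) + (1-p)*log2((1-p)/(1-q)) = 0.381*log2(0.381/0.501) + 0.619*log2(0.619/0.499) = 0.0419

0.0419 bits


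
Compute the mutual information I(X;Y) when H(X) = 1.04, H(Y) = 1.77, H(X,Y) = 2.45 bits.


I(X;Y) = H(X) + H(Y) - H(X,Y) = 1.04 + 1.77 - 2.45 = 0.36

0.36 bits


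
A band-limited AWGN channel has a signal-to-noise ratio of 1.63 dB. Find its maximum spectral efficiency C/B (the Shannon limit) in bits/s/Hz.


SNR_linear = 10^(1.63/10) = 1.4555; C/B = log2(1 + SNR_linear) = log2(1 + 1.4555) = 1.296

1.296 bits/s/Hz


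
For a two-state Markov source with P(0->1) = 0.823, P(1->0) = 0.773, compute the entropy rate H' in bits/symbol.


Stationary distribution: pi_0 = p10/(p01+p10) = 0.4843, pi_1 = 0.5157. Entropy rate H' = pi_0*H(p01) + pi_1*H(p10) = 0.4843*0.6735 + 0.5157*0.7727 = 0.7247

0.7247 bits/symbol


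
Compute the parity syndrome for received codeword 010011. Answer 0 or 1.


Syndrome = XOR of all bits = 0 XOR 1 XOR 0 XOR 0 XOR 1 XOR 1 = 1

1


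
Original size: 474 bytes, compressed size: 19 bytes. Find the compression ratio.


Ratio = original / compressed = 474 / 19 = 24.9474

24.9474


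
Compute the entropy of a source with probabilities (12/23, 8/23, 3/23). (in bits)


H = -sum(p_i * log2(p_i)). Terms: -(12/23)*log2(12/23) = 0.489704; -(8/23)*log2(8/23) = 0.529935; -(3/23)*log2(3/23) = 0.383296. H = 0.489704 + 0.529935 + 0.383296 = 1.4029

1.4029 bits


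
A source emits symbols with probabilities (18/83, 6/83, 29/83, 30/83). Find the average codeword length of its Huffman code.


Huffman construction (repeatedly merge the two least-probable nodes; each merge adds 1 bit to every symbol beneath it): 6/83 + 18/83 = 24/83; 24/83 + 29/83 = 53/83; 30/83 + 53/83 = 1. Resulting codeword lengths (in the order the probabilities were given): (3, 3, 2, 1). L_avg = sum(p_i * l_i) = 18/83*3 + 6/83*3 + 29/83*2 + 30/83*1 = 160/83 = 1.9277

1.9277 bits


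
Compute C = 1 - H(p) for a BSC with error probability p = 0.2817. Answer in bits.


H(p) = -p*log2(p) - (1-p)*log2(1-p) = -0.2817*log2(0.2817) - 0.7183*log2(0.7183) = 0.514882 + 0.342874 = 0.8578. C = 1 - H(p) = 1 - 0.8578 = 0.1422

0.1422 bits


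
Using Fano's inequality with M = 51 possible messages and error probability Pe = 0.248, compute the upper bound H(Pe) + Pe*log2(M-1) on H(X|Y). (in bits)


H(Pe) = -Pe*log2(Pe) - (1-Pe)*log2(1-Pe) = -0.248*log2(0.248) - 0.752*log2(0.752) = 0.498874 + 0.309219 = 0.8081. Pe*log2(M-1) = 0.248*log2(50) = 1.399676. Bound = H(Pe) + Pe*log2(M-1) = 0.498874 + 0.309219 + 1.399676 = 2.2078

2.2078 bits


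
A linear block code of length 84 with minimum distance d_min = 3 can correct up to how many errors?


Correction capability = floor((d-1)/2) = floor((3-1)/2) = 1

1 errors


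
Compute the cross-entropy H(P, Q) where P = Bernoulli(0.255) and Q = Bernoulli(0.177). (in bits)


H(P,Q) = -p*log2(q) - (1-p)*log2(1-q). -0.255*log2(0.177) = 0.637036; -0.745*log2(0.823) = 0.209372. H(P,Q) = 0.637036 + 0.209372 = 0.8464

0.8464 bits


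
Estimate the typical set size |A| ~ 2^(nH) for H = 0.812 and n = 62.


log2|A_typical| = nH = 62 * 0.812 = 50.344, so |A_typical| ~ 2^50.344 = 1.429e+15

1.429e+15


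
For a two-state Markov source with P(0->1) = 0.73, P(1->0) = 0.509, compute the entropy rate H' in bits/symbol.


Stationary distribution: pi_0 = p10/(p01+p10) = 0.4108, pi_1 = 0.5892. Entropy rate H' = pi_0*H(p01) + pi_1*H(p10) = 0.4108*0.8415 + 0.5892*0.9998 = 0.9347

0.9347 bits/symbol


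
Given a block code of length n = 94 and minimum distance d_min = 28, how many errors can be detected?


Detection capability = d_min - 1 = 28 - 1 = 27

27 errors


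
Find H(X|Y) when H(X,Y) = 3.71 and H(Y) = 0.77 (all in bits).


H(X|Y) = H(X,Y) - H(Y) = 3.71 - 0.77 = 2.94

2.94 bits


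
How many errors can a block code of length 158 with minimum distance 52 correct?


Correction capability = floor((d-1)/2) = floor((52-1)/2) = 25

25 errors


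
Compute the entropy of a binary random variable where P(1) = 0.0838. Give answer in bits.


H = -p*log2(p) - (1-p)*log2(1-p). -0.0838*log2(0.0838) = 0.299745; -0.9162*log2(0.9162) = 0.115684. H = 0.299745 + 0.115684 = 0.4154

0.4154 bits


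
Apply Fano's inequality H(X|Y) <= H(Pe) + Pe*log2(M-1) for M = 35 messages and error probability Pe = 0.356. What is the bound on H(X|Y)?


H(Pe) = -Pe*log2(Pe) - (1-Pe)*log2(1-Pe) = -0.356*log2(0.356) - 0.644*log2(0.644) = 0.530458 + 0.408855 = 0.9393. Pe*log2(M-1) = 0.356*log2(34) = 1.811137. Bound = H(Pe) + Pe*log2(M-1) = 0.530458 + 0.408855 + 1.811137 = 2.7504

2.7504 bits


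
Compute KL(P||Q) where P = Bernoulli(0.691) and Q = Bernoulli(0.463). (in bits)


KL = p*log2(p/q) + (1-p)*log2((1-p)/(1-q)) = 0.691*log2(0.691/0.463) + 0.309*log2(0.309/0.537) = 0.1528

0.1528 bits


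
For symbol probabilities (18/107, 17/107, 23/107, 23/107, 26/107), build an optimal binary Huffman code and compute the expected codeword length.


Huffman construction (repeatedly merge the two least-probable nodes; each merge adds 1 bit to every symbol beneath it): 17/107 + 18/107 = 35/107; 23/107 + 23/107 = 46/107; 26/107 + 35/107 = 61/107; 46/107 + 61/107 = 1. Resulting codeword lengths (in the order the probabilities were given): (3, 3, 2, 2, 2). L_avg = sum(p_i * l_i) = 18/107*3 + 17/107*3 + 23/107*2 + 23/107*2 + 26/107*2 = 249/107 = 2.3271

2.3271 bits


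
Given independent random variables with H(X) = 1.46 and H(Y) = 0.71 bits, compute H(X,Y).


For independent variables, H(X,Y) = H(X) + H(Y) = 1.46 + 0.71 = 2.17

2.17 bits


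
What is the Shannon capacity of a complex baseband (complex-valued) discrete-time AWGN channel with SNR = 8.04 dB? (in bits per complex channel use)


SNR_linear = 10^(8.04/10) = 6.368; C = log2(1 + SNR_linear) = log2(1 + 6.368) = 2.8813

2.8813 bits/channel use


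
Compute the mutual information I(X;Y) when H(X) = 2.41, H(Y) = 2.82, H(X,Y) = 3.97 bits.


I(X;Y) = H(X) + H(Y) - H(X,Y) = 2.41 + 2.82 - 3.97 = 1.26

1.26 bits


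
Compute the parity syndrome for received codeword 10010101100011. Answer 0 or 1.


Syndrome = XOR of all bits = 1 XOR 0 XOR 0 XOR 1 XOR 0 XOR 1 XOR 0 XOR 1 XOR 1 XOR 0 XOR 0 XOR 0 XOR 1 XOR 1 = 1

1


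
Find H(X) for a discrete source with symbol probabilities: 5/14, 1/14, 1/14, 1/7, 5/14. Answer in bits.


H = -sum(p_i * log2(p_i)). Terms: -(5/14)*log2(5/14) = 0.530510; -(1/14)*log2(1/14) = 0.271954; -(1/14)*log2(1/14) = 0.271954; -(1/7)*log2(1/7) = 0.401051; -(5/14)*log2(5/14) = 0.530510. H = 0.530510 + 0.271954 + 0.271954 + 0.401051 + 0.530510 = 2.006

2.006 bits


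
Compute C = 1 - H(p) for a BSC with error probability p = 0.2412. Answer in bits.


H(p) = -p*log2(p) - (1-p)*log2(1-p) = -0.2412*log2(0.2412) - 0.7588*log2(0.7588) = 0.494870 + 0.302161 = 0.797. C = 1 - H(p) = 1 - 0.797 = 0.203

0.203 bits


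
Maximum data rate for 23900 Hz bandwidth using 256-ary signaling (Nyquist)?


Rate = 2 * B * log2(M) = 2 * 23900 * 8.0 = 382400.0

382400.0 bps


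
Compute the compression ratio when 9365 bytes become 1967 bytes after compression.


Ratio = original / compressed = 9365 / 1967 = 4.7611

4.7611


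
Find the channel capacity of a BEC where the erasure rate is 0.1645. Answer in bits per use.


C = 1 - epsilon = 1 - 0.1645 = 0.8355

0.8355 bits


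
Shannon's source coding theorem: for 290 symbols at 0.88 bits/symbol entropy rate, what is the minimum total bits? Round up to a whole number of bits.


Minimum bits >= n * H = 290 * 0.88 = 255.2, rounded up to a whole number of bits = 256

256 bits


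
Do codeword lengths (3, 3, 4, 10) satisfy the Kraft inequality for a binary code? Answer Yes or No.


Kraft sum = sum(2^(-l_i)) = 0.3135, need <= 1. Result: satisfied (a binary prefix-free code with these lengths exists)

Yes


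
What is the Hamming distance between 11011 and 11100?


Count differing positions: . . ^ ^ ^ = 3 differences

3


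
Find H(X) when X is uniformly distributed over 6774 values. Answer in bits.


H = log2(n) = log2(6774) = 12.7258

12.7258 bits


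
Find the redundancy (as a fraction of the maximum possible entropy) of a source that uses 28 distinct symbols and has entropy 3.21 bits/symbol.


H_max = log2(K) = log2(28) = 4.8074 bits/symbol. Redundancy = 1 - H/H_max = 1 - 3.21/4.8074 = 1 - 0.6677 = 0.3323

0.3323


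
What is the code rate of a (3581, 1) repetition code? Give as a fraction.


Rate = k/n = 1/3581

1/3581


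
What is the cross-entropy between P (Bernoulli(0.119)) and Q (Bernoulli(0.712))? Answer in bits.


H(P,Q) = -p*log2(q) - (1-p)*log2(1-q). -0.119*log2(0.712) = 0.058316; -0.881*log2(0.288) = 1.582152. H(P,Q) = 0.058316 + 1.582152 = 1.6405

1.6405 bits


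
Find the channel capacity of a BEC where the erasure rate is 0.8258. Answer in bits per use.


C = 1 - epsilon = 1 - 0.8258 = 0.1742

0.1742 bits


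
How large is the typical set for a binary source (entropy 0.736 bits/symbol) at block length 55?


log2|A_typical| = nH = 55 * 0.736 = 40.48, so |A_typical| ~ 2^40.48 = 1.534e+12

1.534e+12


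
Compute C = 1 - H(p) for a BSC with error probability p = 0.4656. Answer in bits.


H(p) = -p*log2(p) - (1-p)*log2(1-p) = -0.4656*log2(0.4656) - 0.5344*log2(0.5344) = 0.513481 + 0.483102 = 0.9966. C = 1 - H(p) = 1 - 0.9966 = 0.0034

0.0034 bits


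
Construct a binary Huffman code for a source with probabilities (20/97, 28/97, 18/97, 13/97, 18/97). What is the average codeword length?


Huffman construction (repeatedly merge the two least-probable nodes; each merge adds 1 bit to every symbol beneath it): 13/97 + 18/97 = 31/97; 18/97 + 20/97 = 38/97; 28/97 + 31/97 = 59/97; 38/97 + 59/97 = 1. Resulting codeword lengths (in the order the probabilities were given): (2, 2, 3, 3, 2). L_avg = sum(p_i * l_i) = 20/97*2 + 28/97*2 + 18/97*3 + 13/97*3 + 18/97*2 = 225/97 = 2.3196

2.3196 bits


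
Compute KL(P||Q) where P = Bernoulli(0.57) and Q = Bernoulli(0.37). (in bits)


KL = p*log2(p/q) + (1-p)*log2((1-p)/(1-q)) = 0.57*log2(0.57/0.37) + 0.43*log2(0.43/0.63) = 0.1184

0.1184 bits


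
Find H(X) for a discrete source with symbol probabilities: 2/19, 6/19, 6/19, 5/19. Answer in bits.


H = -sum(p_i * log2(p_i)). Terms: -(2/19)*log2(2/19) = 0.341887; -(6/19)*log2(6/19) = 0.525147; -(6/19)*log2(6/19) = 0.525147; -(5/19)*log2(5/19) = 0.506842. H = 0.341887 + 0.525147 + 0.525147 + 0.506842 = 1.899

1.899 bits


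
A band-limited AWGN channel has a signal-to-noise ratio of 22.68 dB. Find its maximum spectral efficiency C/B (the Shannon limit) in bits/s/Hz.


SNR_linear = 10^(22.68/10) = 185.3532; C/B = log2(1 + SNR_linear) = log2(1 + 185.3532) = 7.5419

7.5419 bits/s/Hz


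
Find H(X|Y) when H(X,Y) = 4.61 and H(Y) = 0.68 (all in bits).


H(X|Y) = H(X,Y) - H(Y) = 4.61 - 0.68 = 3.93

3.93 bits


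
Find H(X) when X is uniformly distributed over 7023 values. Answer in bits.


H = log2(n) = log2(7023) = 12.7779

12.7779 bits


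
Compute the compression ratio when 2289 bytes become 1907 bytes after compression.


Ratio = original / compressed = 2289 / 1907 = 1.2003

1.2003


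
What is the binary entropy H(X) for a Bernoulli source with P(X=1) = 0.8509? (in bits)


H = -p*log2(p) - (1-p)*log2(1-p). -0.8509*log2(0.8509) = 0.198207; -0.1491*log2(0.1491) = 0.409376. H = 0.198207 + 0.409376 = 0.6076

0.6076 bits


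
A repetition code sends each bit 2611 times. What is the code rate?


Rate = k/n = 1/2611

1/2611


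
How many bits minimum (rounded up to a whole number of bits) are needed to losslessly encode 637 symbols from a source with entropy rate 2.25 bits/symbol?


Minimum bits >= n * H = 637 * 2.25 = 1433.25, rounded up to a whole number of bits = 1434

1434 bits


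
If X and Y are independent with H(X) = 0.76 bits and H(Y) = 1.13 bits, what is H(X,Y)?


For independent variables, H(X,Y) = H(X) + H(Y) = 0.76 + 1.13 = 1.89

1.89 bits


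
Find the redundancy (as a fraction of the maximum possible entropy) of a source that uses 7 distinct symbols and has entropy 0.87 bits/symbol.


H_max = log2(K) = log2(7) = 2.8074 bits/symbol. Redundancy = 1 - H/H_max = 1 - 0.87/2.8074 = 1 - 0.3099 = 0.6901

0.6901


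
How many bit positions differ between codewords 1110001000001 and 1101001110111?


Count differing positions: . . ^ ^ . . . ^ ^ . ^ ^ . = 6 differences

6


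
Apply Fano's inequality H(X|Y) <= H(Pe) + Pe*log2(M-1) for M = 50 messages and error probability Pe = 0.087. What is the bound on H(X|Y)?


H(Pe) = -Pe*log2(Pe) - (1-Pe)*log2(1-Pe) = -0.087*log2(0.087) - 0.913*log2(0.913) = 0.306487 + 0.119889 = 0.4264. Pe*log2(M-1) = 0.087*log2(49) = 0.488480. Bound = H(Pe) + Pe*log2(M-1) = 0.306487 + 0.119889 + 0.488480 = 0.9149

0.9149 bits


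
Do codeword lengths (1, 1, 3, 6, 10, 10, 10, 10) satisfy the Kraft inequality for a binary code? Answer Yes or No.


Kraft sum = sum(2^(-l_i)) = 1.1445, need <= 1. Result: violated (a binary prefix-free code with these lengths cannot exist)

No


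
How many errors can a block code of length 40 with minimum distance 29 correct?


Correction capability = floor((d-1)/2) = floor((29-1)/2) = 14

14 errors


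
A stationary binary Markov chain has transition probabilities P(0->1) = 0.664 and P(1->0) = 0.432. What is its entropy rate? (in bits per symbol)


Stationary distribution: pi_0 = p10/(p01+p10) = 0.3942, pi_1 = 0.6058. Entropy rate H' = pi_0*H(p01) + pi_1*H(p10) = 0.3942*0.9209 + 0.6058*0.9866 = 0.9607

0.9607 bits/symbol


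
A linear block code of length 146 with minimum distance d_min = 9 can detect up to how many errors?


Detection capability = d_min - 1 = 9 - 1 = 8

8 errors


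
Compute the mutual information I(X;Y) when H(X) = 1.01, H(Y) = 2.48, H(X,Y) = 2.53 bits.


I(X;Y) = H(X) + H(Y) - H(X,Y) = 1.01 + 2.48 - 2.53 = 0.96

0.96 bits


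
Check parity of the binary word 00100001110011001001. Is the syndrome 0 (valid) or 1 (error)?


Syndrome = XOR of all bits = 0 XOR 0 XOR 1 XOR 0 XOR 0 XOR 0 XOR 0 XOR 1 XOR 1 XOR 1 XOR 0 XOR 0 XOR 1 XOR 1 XOR 0 XOR 0 XOR 1 XOR 0 XOR 0 XOR 1 = 0

0


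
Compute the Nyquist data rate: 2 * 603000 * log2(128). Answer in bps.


Rate = 2 * B * log2(M) = 2 * 603000 * 7.0 = 8442000.0

8442000.0 bps


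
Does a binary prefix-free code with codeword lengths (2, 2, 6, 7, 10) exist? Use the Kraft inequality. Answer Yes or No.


Kraft sum = sum(2^(-l_i)) = 0.5244, need <= 1. Result: satisfied (a binary prefix-free code with these lengths exists)

Yes


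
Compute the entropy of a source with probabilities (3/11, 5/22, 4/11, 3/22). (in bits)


H = -sum(p_i * log2(p_i)). Terms: -(3/11)*log2(3/11) = 0.511219; -(5/22)*log2(5/22) = 0.485796; -(4/11)*log2(4/11) = 0.530702; -(3/22)*log2(3/22) = 0.391973. H = 0.511219 + 0.485796 + 0.530702 + 0.391973 = 1.9197

1.9197 bits


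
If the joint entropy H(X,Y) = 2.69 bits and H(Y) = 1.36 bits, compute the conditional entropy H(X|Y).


H(X|Y) = H(X,Y) - H(Y) = 2.69 - 1.36 = 1.33

1.33 bits


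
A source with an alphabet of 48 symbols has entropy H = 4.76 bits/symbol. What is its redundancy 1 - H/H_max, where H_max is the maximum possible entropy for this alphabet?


H_max = log2(K) = log2(48) = 5.585 bits/symbol. Redundancy = 1 - H/H_max = 1 - 4.76/5.585 = 1 - 0.8523 = 0.1477

0.1477


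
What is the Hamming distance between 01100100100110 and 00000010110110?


Count differing positions: . ^ ^ . . ^ ^ . . ^ . . . . = 5 differences

5


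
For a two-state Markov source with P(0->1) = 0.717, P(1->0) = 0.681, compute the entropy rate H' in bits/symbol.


Stationary distribution: pi_0 = p10/(p01+p10) = 0.4871, pi_1 = 0.5129. Entropy rate H' = pi_0*H(p01) + pi_1*H(p10) = 0.4871*0.8595 + 0.5129*0.9033 = 0.882

0.882 bits/symbol


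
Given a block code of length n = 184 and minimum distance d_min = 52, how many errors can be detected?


Detection capability = d_min - 1 = 52 - 1 = 51

51 errors


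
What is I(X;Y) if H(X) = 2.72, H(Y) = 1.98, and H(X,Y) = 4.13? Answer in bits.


I(X;Y) = H(X) + H(Y) - H(X,Y) = 2.72 + 1.98 - 4.13 = 0.57

0.57 bits


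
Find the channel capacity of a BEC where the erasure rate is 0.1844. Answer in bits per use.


C = 1 - epsilon = 1 - 0.1844 = 0.8156

0.8156 bits


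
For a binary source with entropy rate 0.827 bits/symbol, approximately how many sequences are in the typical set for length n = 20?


log2|A_typical| = nH = 20 * 0.827 = 16.54, so |A_typical| ~ 2^16.54 = 9.529e+04

9.529e+04


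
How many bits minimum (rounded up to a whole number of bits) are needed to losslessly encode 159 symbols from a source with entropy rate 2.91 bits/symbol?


Minimum bits >= n * H = 159 * 2.91 = 462.69, rounded up to a whole number of bits = 463

463 bits


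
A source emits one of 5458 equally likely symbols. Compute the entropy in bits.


H = log2(n) = log2(5458) = 12.4142

12.4142 bits


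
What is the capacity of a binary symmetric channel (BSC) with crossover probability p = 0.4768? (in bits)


H(p) = -p*log2(p) - (1-p)*log2(1-p) = -0.4768*log2(0.4768) - 0.5232*log2(0.5232) = 0.509482 + 0.488965 = 0.9984. C = 1 - H(p) = 1 - 0.9984 = 0.0016

0.0016 bits


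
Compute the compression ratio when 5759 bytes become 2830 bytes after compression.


Ratio = original / compressed = 5759 / 2830 = 2.035

2.035
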